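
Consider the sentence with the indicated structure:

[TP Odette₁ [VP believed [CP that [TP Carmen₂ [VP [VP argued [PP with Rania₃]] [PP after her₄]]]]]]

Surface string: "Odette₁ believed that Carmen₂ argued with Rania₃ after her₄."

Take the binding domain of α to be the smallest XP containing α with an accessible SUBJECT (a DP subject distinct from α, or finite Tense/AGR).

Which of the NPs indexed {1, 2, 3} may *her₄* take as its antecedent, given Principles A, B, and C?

{1, 3}

*her* is a pronoun, so Principle B applies: it must be free in its binding domain.
Binding domain of *her₄*: the embedded TP, whose subject is Carmen₂.
*Odette₁* c-commands the pronoun but from outside its binding domain, and is not c-commanded by it → coindexation permitted.
*Carmen₂* c-commands the pronoun within its binding domain → coindexation would violate Principle B.
*Rania₃* and the pronoun do not c-command one another → neither Principle B nor Principle C is at stake; coindexation permitted.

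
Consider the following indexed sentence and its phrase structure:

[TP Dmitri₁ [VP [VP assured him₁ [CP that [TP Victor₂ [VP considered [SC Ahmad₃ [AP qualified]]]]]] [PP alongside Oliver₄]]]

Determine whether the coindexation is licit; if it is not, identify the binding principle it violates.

The two coindexed NPs are *Dmitri₁* and *him₁*.
*him₁* is a pronoun. Its binding domain is the matrix TP, whose subject is Dmitri₁.
*Dmitri₁* c-commands it within that domain and carries the same index.
The pronoun is locally bound → Principle B violation.

Principle B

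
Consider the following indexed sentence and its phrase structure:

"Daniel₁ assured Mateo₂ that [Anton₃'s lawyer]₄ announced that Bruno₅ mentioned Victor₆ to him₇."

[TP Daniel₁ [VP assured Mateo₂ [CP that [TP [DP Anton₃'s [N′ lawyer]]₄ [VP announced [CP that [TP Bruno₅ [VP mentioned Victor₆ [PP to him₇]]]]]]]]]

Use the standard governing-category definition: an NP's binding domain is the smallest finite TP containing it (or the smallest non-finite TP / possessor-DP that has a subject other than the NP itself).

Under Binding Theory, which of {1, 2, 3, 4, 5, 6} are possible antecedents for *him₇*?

*him* is a pronoun, so Principle B applies: it must be free in its binding domain.
Binding domain of *him₇*: the embedded TP, whose subject is Bruno₅.
*Daniel₁* c-commands the pronoun but from outside its binding domain, and is not c-commanded by it → coindexation permitted.
*Mateo₂* c-commands the pronoun but from outside its binding domain, and is not c-commanded by it → coindexation permitted.
*Anton₃* and the pronoun do not c-command one another → neither Principle B nor Principle C is at stake; coindexation permitted.
*[Anton₃'s lawyer]₄* c-commands the pronoun but from outside its binding domain, and is not c-commanded by it → coindexation permitted.
*Bruno₅* c-commands the pronoun within its binding domain → coindexation would violate Principle B.
*Victor₆* c-commands the pronoun within its binding domain → coindexation would violate Principle B.

{1, 2, 3, 4}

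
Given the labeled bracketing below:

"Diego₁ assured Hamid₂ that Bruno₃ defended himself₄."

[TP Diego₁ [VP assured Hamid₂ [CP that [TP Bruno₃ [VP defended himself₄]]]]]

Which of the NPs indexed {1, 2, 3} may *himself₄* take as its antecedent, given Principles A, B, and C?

*himself* is an anaphor, so Principle A applies: it must be bound in its binding domain.
Binding domain of *himself₄*: the embedded TP, whose subject is Bruno₃.
*Diego₁* c-commands the anaphor but is outside its binding domain → cannot satisfy Principle A.
*Hamid₂* c-commands the anaphor but is outside its binding domain → cannot satisfy Principle A.
*Bruno₃* c-commands the anaphor within its binding domain → licit binder.

{3}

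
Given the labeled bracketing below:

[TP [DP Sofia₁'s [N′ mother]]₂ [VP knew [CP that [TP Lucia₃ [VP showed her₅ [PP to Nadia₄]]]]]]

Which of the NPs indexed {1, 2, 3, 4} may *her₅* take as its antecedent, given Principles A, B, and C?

{1, 2}

*her* is a pronoun, so Principle B applies: it must be free in its binding domain.
Binding domain of *her₅*: the embedded TP, whose subject is Lucia₃.
*Sofia₁* and the pronoun do not c-command one another → neither Principle B nor Principle C is at stake; coindexation permitted.
*[Sofia₁'s mother]₂* c-commands the pronoun but from outside its binding domain, and is not c-commanded by it → coindexation permitted.
*Lucia₃* c-commands the pronoun within its binding domain → coindexation would violate Principle B.
*Nadia₄*: the pronoun c-commands this R-expression → coindexation would violate Principle C on *Nadia₄*.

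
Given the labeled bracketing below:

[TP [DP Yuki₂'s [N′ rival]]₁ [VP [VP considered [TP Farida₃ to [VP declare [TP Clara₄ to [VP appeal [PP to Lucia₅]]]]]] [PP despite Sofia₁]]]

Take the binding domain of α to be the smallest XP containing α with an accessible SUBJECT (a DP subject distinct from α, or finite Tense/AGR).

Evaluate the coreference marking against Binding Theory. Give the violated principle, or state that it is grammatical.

Principle C

The two coindexed NPs are *[Yuki₂'s rival]₁* and *Sofia₁*.
*Sofia₁* is an R-expression. Principle C requires it to be free everywhere.
*[Yuki₂'s rival]₁* c-commands it and carries the same index.
The R-expression is bound → Principle C violation.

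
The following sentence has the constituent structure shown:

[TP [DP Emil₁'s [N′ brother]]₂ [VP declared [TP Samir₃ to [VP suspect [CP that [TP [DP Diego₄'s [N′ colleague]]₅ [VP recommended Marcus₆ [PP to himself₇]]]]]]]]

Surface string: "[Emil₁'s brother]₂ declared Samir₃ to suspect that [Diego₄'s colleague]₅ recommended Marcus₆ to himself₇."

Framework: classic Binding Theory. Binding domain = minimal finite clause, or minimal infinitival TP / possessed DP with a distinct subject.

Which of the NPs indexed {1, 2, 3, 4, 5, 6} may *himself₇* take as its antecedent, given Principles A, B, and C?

*himself* is an anaphor, so Principle A applies: it must be bound in its binding domain.
Binding domain of *himself₇*: the embedded TP, whose subject is [Diego₄'s colleague]₅.
*Emil₁* does not c-command the anaphor → cannot bind it.
*[Emil₁'s brother]₂* c-commands the anaphor but is outside its binding domain → cannot satisfy Principle A.
*Samir₃* c-commands the anaphor but is outside its binding domain → cannot satisfy Principle A.
*Diego₄* does not c-command the anaphor → cannot bind it.
*[Diego₄'s colleague]₅* c-commands the anaphor within its binding domain → licit binder.
*Marcus₆* c-commands the anaphor within its binding domain → licit binder.

{5, 6}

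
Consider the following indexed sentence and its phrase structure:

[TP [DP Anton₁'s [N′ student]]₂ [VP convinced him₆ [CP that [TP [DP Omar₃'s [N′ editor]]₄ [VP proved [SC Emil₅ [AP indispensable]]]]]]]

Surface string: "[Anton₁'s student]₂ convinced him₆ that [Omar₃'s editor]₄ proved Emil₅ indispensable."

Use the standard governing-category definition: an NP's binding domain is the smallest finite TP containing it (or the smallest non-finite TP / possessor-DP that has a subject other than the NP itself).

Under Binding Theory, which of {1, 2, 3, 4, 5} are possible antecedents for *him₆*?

{1}

*him* is a pronoun, so Principle B applies: it must be free in its binding domain.
Binding domain of *him₆*: the matrix TP, whose subject is [Anton₁'s student]₂.
*Anton₁* and the pronoun do not c-command one another → neither Principle B nor Principle C is at stake; coindexation permitted.
*[Anton₁'s student]₂* c-commands the pronoun within its binding domain → coindexation would violate Principle B.
*Omar₃*: the pronoun c-commands this R-expression → coindexation would violate Principle C on *Omar₃*.
*[Omar₃'s editor]₄*: the pronoun c-commands this R-expression → coindexation would violate Principle C on *[Omar₃'s editor]₄*.
*Emil₅*: the pronoun c-commands this R-expression → coindexation would violate Principle C on *Emil₅*.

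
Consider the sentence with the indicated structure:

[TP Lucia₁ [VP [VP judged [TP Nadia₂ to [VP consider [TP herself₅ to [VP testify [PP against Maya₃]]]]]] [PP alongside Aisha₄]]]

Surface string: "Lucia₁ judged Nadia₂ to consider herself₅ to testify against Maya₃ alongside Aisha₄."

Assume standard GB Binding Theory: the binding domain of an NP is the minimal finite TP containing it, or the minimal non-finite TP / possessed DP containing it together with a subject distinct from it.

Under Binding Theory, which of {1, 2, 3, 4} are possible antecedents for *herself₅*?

{2}

*herself* is an anaphor, so Principle A applies: it must be bound in its binding domain.
Binding domain of *herself₅*: the embedded TP, whose subject is Nadia₂.
*Lucia₁* c-commands the anaphor but is outside its binding domain → cannot satisfy Principle A.
*Nadia₂* c-commands the anaphor within its binding domain → licit binder.
*Maya₃* does not c-command the anaphor → cannot bind it.
*Aisha₄* does not c-command the anaphor → cannot bind it.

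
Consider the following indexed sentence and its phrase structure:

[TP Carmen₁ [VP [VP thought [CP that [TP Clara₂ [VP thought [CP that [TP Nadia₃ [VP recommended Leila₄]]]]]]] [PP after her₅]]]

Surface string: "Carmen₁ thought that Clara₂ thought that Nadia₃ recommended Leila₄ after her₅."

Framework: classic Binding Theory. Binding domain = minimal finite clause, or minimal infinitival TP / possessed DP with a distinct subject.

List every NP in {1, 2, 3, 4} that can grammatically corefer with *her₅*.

{2, 3, 4}

*her* is a pronoun, so Principle B applies: it must be free in its binding domain.
Binding domain of *her₅*: the matrix TP, whose subject is Carmen₁.
*Carmen₁* c-commands the pronoun within its binding domain → coindexation would violate Principle B.
*Clara₂* and the pronoun do not c-command one another → neither Principle B nor Principle C is at stake; coindexation permitted.
*Nadia₃* and the pronoun do not c-command one another → neither Principle B nor Principle C is at stake; coindexation permitted.
*Leila₄* and the pronoun do not c-command one another → neither Principle B nor Principle C is at stake; coindexation permitted.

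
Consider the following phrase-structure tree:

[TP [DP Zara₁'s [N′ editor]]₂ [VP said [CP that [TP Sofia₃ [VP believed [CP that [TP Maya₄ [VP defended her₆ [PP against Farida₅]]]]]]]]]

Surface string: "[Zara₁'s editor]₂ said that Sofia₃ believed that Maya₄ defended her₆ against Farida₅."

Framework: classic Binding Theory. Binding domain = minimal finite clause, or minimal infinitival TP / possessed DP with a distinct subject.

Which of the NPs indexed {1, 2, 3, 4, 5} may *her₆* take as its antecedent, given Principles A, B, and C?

*her* is a pronoun, so Principle B applies: it must be free in its binding domain.
Binding domain of *her₆*: the embedded TP, whose subject is Maya₄.
*Zara₁* and the pronoun do not c-command one another → neither Principle B nor Principle C is at stake; coindexation permitted.
*[Zara₁'s editor]₂* c-commands the pronoun but from outside its binding domain, and is not c-commanded by it → coindexation permitted.
*Sofia₃* c-commands the pronoun but from outside its binding domain, and is not c-commanded by it → coindexation permitted.
*Maya₄* c-commands the pronoun within its binding domain → coindexation would violate Principle B.
*Farida₅*: the pronoun c-commands this R-expression → coindexation would violate Principle C on *Farida₅*.

{1, 2, 3}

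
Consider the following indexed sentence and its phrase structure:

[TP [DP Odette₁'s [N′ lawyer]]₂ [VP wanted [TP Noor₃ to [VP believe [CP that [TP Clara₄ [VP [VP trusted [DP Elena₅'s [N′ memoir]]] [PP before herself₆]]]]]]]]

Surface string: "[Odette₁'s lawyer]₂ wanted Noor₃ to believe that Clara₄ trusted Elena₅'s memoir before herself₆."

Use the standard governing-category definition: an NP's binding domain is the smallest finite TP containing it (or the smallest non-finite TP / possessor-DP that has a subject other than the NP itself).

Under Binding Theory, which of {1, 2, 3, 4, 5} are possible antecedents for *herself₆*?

*herself* is an anaphor, so Principle A applies: it must be bound in its binding domain.
Binding domain of *herself₆*: the embedded TP, whose subject is Clara₄.
*Odette₁* does not c-command the anaphor → cannot bind it.
*[Odette₁'s lawyer]₂* c-commands the anaphor but is outside its binding domain → cannot satisfy Principle A.
*Noor₃* c-commands the anaphor but is outside its binding domain → cannot satisfy Principle A.
*Clara₄* c-commands the anaphor within its binding domain → licit binder.
*Elena₅* does not c-command the anaphor → cannot bind it.

{4}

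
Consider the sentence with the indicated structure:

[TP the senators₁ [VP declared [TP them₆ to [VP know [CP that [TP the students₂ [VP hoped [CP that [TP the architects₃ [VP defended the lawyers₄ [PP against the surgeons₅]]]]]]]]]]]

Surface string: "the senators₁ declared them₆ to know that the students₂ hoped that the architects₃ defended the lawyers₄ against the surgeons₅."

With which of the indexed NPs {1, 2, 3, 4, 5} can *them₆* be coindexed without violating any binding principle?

none

*them* is a pronoun, so Principle B applies: it must be free in its binding domain.
Binding domain of *them₆*: the matrix TP, whose subject is the senators₁.
*the senators₁* c-commands the pronoun within its binding domain → coindexation would violate Principle B.
*the students₂*: the pronoun c-commands this R-expression → coindexation would violate Principle C on *the students₂*.
*the architects₃*: the pronoun c-commands this R-expression → coindexation would violate Principle C on *the architects₃*.
*the lawyers₄*: the pronoun c-commands this R-expression → coindexation would violate Principle C on *the lawyers₄*.
*the surgeons₅*: the pronoun c-commands this R-expression → coindexation would violate Principle C on *the surgeons₅*.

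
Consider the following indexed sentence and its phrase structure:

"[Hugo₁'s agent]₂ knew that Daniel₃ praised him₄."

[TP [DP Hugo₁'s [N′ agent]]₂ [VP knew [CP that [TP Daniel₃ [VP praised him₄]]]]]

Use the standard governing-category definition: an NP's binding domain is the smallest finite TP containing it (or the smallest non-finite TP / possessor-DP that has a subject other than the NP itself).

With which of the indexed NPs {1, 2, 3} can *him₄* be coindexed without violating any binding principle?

*him* is a pronoun, so Principle B applies: it must be free in its binding domain.
Binding domain of *him₄*: the embedded TP, whose subject is Daniel₃.
*Hugo₁* and the pronoun do not c-command one another → neither Principle B nor Principle C is at stake; coindexation permitted.
*[Hugo₁'s agent]₂* c-commands the pronoun but from outside its binding domain, and is not c-commanded by it → coindexation permitted.
*Daniel₃* c-commands the pronoun within its binding domain → coindexation would violate Principle B.

{1, 2}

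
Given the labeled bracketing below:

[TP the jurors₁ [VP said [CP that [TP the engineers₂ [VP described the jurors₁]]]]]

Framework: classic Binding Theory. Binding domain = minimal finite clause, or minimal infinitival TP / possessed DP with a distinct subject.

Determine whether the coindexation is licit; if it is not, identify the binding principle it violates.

Principle C

The two coindexed NPs are *the jurors₁* (the higher occurrence) and *the jurors₁* (the lower occurrence).
*the jurors₁* (the lower occurrence) is an R-expression. Principle C requires it to be free everywhere.
*the jurors₁* (the higher occurrence) c-commands it and carries the same index.
The R-expression is bound → Principle C violation.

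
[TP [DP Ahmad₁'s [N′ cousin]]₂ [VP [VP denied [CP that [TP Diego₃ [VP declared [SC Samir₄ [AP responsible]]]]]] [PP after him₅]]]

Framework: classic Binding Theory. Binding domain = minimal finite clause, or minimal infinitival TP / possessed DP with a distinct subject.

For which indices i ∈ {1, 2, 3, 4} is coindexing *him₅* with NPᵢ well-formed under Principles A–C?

*him* is a pronoun, so Principle B applies: it must be free in its binding domain.
Binding domain of *him₅*: the matrix TP, whose subject is [Ahmad₁'s cousin]₂.
*Ahmad₁* and the pronoun do not c-command one another → neither Principle B nor Principle C is at stake; coindexation permitted.
*[Ahmad₁'s cousin]₂* c-commands the pronoun within its binding domain → coindexation would violate Principle B.
*Diego₃* and the pronoun do not c-command one another → neither Principle B nor Principle C is at stake; coindexation permitted.
*Samir₄* and the pronoun do not c-command one another → neither Principle B nor Principle C is at stake; coindexation permitted.

{1, 3, 4}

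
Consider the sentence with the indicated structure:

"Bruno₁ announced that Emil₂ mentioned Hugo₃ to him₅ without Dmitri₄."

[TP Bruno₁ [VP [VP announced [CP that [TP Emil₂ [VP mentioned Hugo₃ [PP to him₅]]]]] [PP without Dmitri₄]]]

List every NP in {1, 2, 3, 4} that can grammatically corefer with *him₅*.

{1, 4}

*him* is a pronoun, so Principle B applies: it must be free in its binding domain.
Binding domain of *him₅*: the embedded TP, whose subject is Emil₂.
*Bruno₁* c-commands the pronoun but from outside its binding domain, and is not c-commanded by it → coindexation permitted.
*Emil₂* c-commands the pronoun within its binding domain → coindexation would violate Principle B.
*Hugo₃* c-commands the pronoun within its binding domain → coindexation would violate Principle B.
*Dmitri₄* and the pronoun do not c-command one another → neither Principle B nor Principle C is at stake; coindexation permitted.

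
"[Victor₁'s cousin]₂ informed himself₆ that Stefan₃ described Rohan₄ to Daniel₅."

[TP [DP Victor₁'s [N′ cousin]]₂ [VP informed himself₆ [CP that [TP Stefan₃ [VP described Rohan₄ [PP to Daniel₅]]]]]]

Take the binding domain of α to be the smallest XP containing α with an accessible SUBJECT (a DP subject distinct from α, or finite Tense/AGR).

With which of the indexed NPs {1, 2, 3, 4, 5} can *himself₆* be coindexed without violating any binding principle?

*himself* is an anaphor, so Principle A applies: it must be bound in its binding domain.
Binding domain of *himself₆*: the matrix TP, whose subject is [Victor₁'s cousin]₂.
*Victor₁* does not c-command the anaphor → cannot bind it.
*[Victor₁'s cousin]₂* c-commands the anaphor within its binding domain → licit binder.
*Stefan₃* does not c-command the anaphor → cannot bind it.
*Rohan₄* does not c-command the anaphor → cannot bind it.
*Daniel₅* does not c-command the anaphor → cannot bind it.

{2}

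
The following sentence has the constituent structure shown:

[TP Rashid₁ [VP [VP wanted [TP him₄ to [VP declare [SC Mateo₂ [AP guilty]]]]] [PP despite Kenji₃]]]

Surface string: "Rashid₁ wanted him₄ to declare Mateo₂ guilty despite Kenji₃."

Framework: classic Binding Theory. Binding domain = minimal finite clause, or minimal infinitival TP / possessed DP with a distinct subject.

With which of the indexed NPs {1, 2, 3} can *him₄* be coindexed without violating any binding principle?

*him* is a pronoun, so Principle B applies: it must be free in its binding domain.
Binding domain of *him₄*: the matrix TP, whose subject is Rashid₁.
*Rashid₁* c-commands the pronoun within its binding domain → coindexation would violate Principle B.
*Mateo₂*: the pronoun c-commands this R-expression → coindexation would violate Principle C on *Mateo₂*.
*Kenji₃* and the pronoun do not c-command one another → neither Principle B nor Principle C is at stake; coindexation permitted.

{3}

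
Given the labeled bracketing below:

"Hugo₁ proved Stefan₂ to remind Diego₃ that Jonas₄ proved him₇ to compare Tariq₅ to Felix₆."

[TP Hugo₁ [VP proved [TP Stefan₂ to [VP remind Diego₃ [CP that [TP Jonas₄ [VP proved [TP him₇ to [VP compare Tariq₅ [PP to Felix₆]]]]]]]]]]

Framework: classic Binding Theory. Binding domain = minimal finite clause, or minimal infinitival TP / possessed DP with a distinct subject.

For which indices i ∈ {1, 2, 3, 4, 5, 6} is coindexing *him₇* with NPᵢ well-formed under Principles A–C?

{1, 2, 3}

*him* is a pronoun, so Principle B applies: it must be free in its binding domain.
Binding domain of *him₇*: the embedded TP, whose subject is Jonas₄.
*Hugo₁* c-commands the pronoun but from outside its binding domain, and is not c-commanded by it → coindexation permitted.
*Stefan₂* c-commands the pronoun but from outside its binding domain, and is not c-commanded by it → coindexation permitted.
*Diego₃* c-commands the pronoun but from outside its binding domain, and is not c-commanded by it → coindexation permitted.
*Jonas₄* c-commands the pronoun within its binding domain → coindexation would violate Principle B.
*Tariq₅*: the pronoun c-commands this R-expression → coindexation would violate Principle C on *Tariq₅*.
*Felix₆*: the pronoun c-commands this R-expression → coindexation would violate Principle C on *Felix₆*.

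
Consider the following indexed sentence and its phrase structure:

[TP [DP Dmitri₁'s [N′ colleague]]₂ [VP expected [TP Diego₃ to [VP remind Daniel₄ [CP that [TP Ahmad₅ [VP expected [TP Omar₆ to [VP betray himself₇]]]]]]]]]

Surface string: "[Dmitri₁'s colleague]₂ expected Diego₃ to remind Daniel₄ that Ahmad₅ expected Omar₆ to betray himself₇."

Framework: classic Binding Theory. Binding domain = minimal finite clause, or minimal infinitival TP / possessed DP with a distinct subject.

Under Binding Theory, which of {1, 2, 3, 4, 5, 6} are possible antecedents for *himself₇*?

*himself* is an anaphor, so Principle A applies: it must be bound in its binding domain.
Binding domain of *himself₇*: the embedded TP, whose subject is Omar₆.
*Dmitri₁* does not c-command the anaphor → cannot bind it.
*[Dmitri₁'s colleague]₂* c-commands the anaphor but is outside its binding domain → cannot satisfy Principle A.
*Diego₃* c-commands the anaphor but is outside its binding domain → cannot satisfy Principle A.
*Daniel₄* c-commands the anaphor but is outside its binding domain → cannot satisfy Principle A.
*Ahmad₅* c-commands the anaphor but is outside its binding domain → cannot satisfy Principle A.
*Omar₆* c-commands the anaphor within its binding domain → licit binder.

{6}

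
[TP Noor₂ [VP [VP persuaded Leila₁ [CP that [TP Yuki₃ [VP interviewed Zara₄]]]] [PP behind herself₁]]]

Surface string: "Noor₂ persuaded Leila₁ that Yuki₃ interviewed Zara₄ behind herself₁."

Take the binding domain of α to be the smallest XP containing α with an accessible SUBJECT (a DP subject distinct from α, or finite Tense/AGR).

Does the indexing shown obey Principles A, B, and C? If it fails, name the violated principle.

The two coindexed NPs are *Leila₁* and *herself₁*.
*herself₁* is an anaphor. Principle A requires it to be bound within its binding domain — the matrix TP, whose subject is Noor₂.
Within that domain it is c-commanded by *Noor₂*, which does not share its index.
*Leila₁* does not c-command the anaphor at all.
The anaphor is unbound in its domain → Principle A violation.

Principle A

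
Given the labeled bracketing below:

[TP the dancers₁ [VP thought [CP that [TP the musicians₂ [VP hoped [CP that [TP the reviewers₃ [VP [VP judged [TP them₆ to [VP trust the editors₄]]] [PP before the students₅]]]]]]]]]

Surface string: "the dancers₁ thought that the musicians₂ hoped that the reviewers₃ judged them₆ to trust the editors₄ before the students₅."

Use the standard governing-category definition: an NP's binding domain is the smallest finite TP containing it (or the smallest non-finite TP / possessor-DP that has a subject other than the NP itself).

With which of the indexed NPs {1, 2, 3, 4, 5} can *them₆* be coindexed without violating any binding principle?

*them* is a pronoun, so Principle B applies: it must be free in its binding domain.
Binding domain of *them₆*: the embedded TP, whose subject is the reviewers₃.
*the dancers₁* c-commands the pronoun but from outside its binding domain, and is not c-commanded by it → coindexation permitted.
*the musicians₂* c-commands the pronoun but from outside its binding domain, and is not c-commanded by it → coindexation permitted.
*the reviewers₃* c-commands the pronoun within its binding domain → coindexation would violate Principle B.
*the editors₄*: the pronoun c-commands this R-expression → coindexation would violate Principle C on *the editors₄*.
*the students₅* and the pronoun do not c-command one another → neither Principle B nor Principle C is at stake; coindexation permitted.

{1, 2, 5}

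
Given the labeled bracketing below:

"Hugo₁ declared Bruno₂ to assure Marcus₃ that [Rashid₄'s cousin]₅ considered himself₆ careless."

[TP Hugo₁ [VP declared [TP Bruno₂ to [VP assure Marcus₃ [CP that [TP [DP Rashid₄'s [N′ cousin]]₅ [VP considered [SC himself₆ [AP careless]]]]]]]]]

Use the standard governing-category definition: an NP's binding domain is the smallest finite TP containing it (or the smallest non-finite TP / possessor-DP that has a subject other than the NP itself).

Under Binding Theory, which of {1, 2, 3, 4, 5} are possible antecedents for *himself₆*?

*himself* is an anaphor, so Principle A applies: it must be bound in its binding domain.
Binding domain of *himself₆*: the embedded TP, whose subject is [Rashid₄'s cousin]₅.
*Hugo₁* c-commands the anaphor but is outside its binding domain → cannot satisfy Principle A.
*Bruno₂* c-commands the anaphor but is outside its binding domain → cannot satisfy Principle A.
*Marcus₃* c-commands the anaphor but is outside its binding domain → cannot satisfy Principle A.
*Rashid₄* does not c-command the anaphor → cannot bind it.
*[Rashid₄'s cousin]₅* c-commands the anaphor within its binding domain → licit binder.

{5}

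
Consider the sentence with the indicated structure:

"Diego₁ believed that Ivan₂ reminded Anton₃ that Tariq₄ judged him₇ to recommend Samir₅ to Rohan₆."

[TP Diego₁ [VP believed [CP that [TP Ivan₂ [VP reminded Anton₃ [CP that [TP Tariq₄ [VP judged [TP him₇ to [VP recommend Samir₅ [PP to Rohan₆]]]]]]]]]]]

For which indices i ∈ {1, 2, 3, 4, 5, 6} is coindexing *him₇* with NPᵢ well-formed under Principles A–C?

{1, 2, 3}

*him* is a pronoun, so Principle B applies: it must be free in its binding domain.
Binding domain of *him₇*: the embedded TP, whose subject is Tariq₄.
*Diego₁* c-commands the pronoun but from outside its binding domain, and is not c-commanded by it → coindexation permitted.
*Ivan₂* c-commands the pronoun but from outside its binding domain, and is not c-commanded by it → coindexation permitted.
*Anton₃* c-commands the pronoun but from outside its binding domain, and is not c-commanded by it → coindexation permitted.
*Tariq₄* c-commands the pronoun within its binding domain → coindexation would violate Principle B.
*Samir₅*: the pronoun c-commands this R-expression → coindexation would violate Principle C on *Samir₅*.
*Rohan₆*: the pronoun c-commands this R-expression → coindexation would violate Principle C on *Rohan₆*.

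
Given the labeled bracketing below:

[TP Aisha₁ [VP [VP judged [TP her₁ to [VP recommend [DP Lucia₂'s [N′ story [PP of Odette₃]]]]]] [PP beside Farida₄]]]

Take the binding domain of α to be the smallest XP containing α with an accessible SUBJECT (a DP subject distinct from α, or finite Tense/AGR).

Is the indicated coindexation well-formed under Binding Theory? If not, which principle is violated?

Principle B

The two coindexed NPs are *Aisha₁* and *her₁*.
*her₁* is a pronoun. Its binding domain is the matrix TP, whose subject is Aisha₁.
*Aisha₁* c-commands it within that domain and carries the same index.
The pronoun is locally bound → Principle B violation.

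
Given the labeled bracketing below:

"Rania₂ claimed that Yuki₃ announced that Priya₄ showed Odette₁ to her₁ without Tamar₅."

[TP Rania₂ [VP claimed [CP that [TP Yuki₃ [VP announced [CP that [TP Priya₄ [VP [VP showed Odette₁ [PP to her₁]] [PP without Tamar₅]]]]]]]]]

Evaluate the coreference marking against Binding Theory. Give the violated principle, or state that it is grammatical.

Principle B

The two coindexed NPs are *Odette₁* and *her₁*.
*her₁* is a pronoun. Its binding domain is the embedded TP, whose subject is Priya₄.
*Odette₁* c-commands it within that domain and carries the same index.
The pronoun is locally bound → Principle B violation.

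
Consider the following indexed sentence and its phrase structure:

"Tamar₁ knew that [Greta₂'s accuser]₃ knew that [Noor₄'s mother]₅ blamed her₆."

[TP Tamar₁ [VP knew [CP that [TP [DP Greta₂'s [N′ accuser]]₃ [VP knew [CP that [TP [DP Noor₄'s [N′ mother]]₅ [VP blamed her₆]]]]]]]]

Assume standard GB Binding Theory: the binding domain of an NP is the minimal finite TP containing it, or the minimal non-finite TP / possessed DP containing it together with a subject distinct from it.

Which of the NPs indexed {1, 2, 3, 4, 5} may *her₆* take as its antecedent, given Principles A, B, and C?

*her* is a pronoun, so Principle B applies: it must be free in its binding domain.
Binding domain of *her₆*: the embedded TP, whose subject is [Noor₄'s mother]₅.
*Tamar₁* c-commands the pronoun but from outside its binding domain, and is not c-commanded by it → coindexation permitted.
*Greta₂* and the pronoun do not c-command one another → neither Principle B nor Principle C is at stake; coindexation permitted.
*[Greta₂'s accuser]₃* c-commands the pronoun but from outside its binding domain, and is not c-commanded by it → coindexation permitted.
*Noor₄* and the pronoun do not c-command one another → neither Principle B nor Principle C is at stake; coindexation permitted.
*[Noor₄'s mother]₅* c-commands the pronoun within its binding domain → coindexation would violate Principle B.

{1, 2, 3, 4}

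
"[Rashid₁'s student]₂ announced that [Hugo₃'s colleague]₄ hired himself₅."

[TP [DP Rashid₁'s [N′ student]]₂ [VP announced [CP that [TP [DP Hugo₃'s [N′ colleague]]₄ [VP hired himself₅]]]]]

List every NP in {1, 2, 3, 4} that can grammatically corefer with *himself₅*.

*himself* is an anaphor, so Principle A applies: it must be bound in its binding domain.
Binding domain of *himself₅*: the embedded TP, whose subject is [Hugo₃'s colleague]₄.
*Rashid₁* does not c-command the anaphor → cannot bind it.
*[Rashid₁'s student]₂* c-commands the anaphor but is outside its binding domain → cannot satisfy Principle A.
*Hugo₃* does not c-command the anaphor → cannot bind it.
*[Hugo₃'s colleague]₄* c-commands the anaphor within its binding domain → licit binder.

{4}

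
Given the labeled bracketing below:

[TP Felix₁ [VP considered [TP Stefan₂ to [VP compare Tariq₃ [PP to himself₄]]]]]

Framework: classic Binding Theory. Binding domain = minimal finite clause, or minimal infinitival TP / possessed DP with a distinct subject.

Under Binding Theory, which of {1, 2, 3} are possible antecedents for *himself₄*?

*himself* is an anaphor, so Principle A applies: it must be bound in its binding domain.
Binding domain of *himself₄*: the embedded TP, whose subject is Stefan₂.
*Felix₁* c-commands the anaphor but is outside its binding domain → cannot satisfy Principle A.
*Stefan₂* c-commands the anaphor within its binding domain → licit binder.
*Tariq₃* c-commands the anaphor within its binding domain → licit binder.

{2, 3}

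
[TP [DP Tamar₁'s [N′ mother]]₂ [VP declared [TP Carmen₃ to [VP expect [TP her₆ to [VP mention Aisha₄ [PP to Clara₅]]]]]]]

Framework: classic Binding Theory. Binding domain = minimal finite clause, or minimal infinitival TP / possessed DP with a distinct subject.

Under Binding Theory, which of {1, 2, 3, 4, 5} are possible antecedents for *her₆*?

*her* is a pronoun, so Principle B applies: it must be free in its binding domain.
Binding domain of *her₆*: the embedded TP, whose subject is Carmen₃.
*Tamar₁* and the pronoun do not c-command one another → neither Principle B nor Principle C is at stake; coindexation permitted.
*[Tamar₁'s mother]₂* c-commands the pronoun but from outside its binding domain, and is not c-commanded by it → coindexation permitted.
*Carmen₃* c-commands the pronoun within its binding domain → coindexation would violate Principle B.
*Aisha₄*: the pronoun c-commands this R-expression → coindexation would violate Principle C on *Aisha₄*.
*Clara₅*: the pronoun c-commands this R-expression → coindexation would violate Principle C on *Clara₅*.

{1, 2}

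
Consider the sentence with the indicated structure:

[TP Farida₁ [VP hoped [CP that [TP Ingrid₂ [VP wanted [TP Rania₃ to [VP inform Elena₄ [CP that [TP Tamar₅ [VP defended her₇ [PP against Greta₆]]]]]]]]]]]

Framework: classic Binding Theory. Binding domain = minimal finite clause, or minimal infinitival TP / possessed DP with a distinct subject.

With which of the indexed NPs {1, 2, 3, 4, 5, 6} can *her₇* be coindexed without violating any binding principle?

*her* is a pronoun, so Principle B applies: it must be free in its binding domain.
Binding domain of *her₇*: the embedded TP, whose subject is Tamar₅.
*Farida₁* c-commands the pronoun but from outside its binding domain, and is not c-commanded by it → coindexation permitted.
*Ingrid₂* c-commands the pronoun but from outside its binding domain, and is not c-commanded by it → coindexation permitted.
*Rania₃* c-commands the pronoun but from outside its binding domain, and is not c-commanded by it → coindexation permitted.
*Elena₄* c-commands the pronoun but from outside its binding domain, and is not c-commanded by it → coindexation permitted.
*Tamar₅* c-commands the pronoun within its binding domain → coindexation would violate Principle B.
*Greta₆*: the pronoun c-commands this R-expression → coindexation would violate Principle C on *Greta₆*.

{1, 2, 3, 4}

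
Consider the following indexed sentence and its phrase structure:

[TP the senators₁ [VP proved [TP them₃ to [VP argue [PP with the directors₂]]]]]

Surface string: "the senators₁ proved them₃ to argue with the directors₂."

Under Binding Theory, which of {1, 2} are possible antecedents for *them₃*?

none

*them* is a pronoun, so Principle B applies: it must be free in its binding domain.
Binding domain of *them₃*: the matrix TP, whose subject is the senators₁.
*the senators₁* c-commands the pronoun within its binding domain → coindexation would violate Principle B.
*the directors₂*: the pronoun c-commands this R-expression → coindexation would violate Principle C on *the directors₂*.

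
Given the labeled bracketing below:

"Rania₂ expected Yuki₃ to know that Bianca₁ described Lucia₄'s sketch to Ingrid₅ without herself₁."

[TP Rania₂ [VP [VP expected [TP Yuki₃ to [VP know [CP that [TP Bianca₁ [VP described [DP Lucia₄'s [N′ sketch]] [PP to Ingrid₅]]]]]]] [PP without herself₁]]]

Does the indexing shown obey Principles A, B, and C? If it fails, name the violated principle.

Principle A

The two coindexed NPs are *Bianca₁* and *herself₁*.
*herself₁* is an anaphor. Principle A requires it to be bound within its binding domain — the matrix TP, whose subject is Rania₂.
Within that domain it is c-commanded by *Rania₂*, which does not share its index.
*Bianca₁* does not c-command the anaphor at all.
The anaphor is unbound in its domain → Principle A violation.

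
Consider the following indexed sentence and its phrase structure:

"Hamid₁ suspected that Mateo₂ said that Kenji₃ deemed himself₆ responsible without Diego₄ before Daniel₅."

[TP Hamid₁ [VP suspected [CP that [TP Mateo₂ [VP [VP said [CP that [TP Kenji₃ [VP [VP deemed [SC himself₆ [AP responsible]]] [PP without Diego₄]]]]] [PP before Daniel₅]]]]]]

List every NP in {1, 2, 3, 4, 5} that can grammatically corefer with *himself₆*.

{3}

*himself* is an anaphor, so Principle A applies: it must be bound in its binding domain.
Binding domain of *himself₆*: the embedded TP, whose subject is Kenji₃.
*Hamid₁* c-commands the anaphor but is outside its binding domain → cannot satisfy Principle A.
*Mateo₂* c-commands the anaphor but is outside its binding domain → cannot satisfy Principle A.
*Kenji₃* c-commands the anaphor within its binding domain → licit binder.
*Diego₄* does not c-command the anaphor → cannot bind it.
*Daniel₅* does not c-command the anaphor → cannot bind it.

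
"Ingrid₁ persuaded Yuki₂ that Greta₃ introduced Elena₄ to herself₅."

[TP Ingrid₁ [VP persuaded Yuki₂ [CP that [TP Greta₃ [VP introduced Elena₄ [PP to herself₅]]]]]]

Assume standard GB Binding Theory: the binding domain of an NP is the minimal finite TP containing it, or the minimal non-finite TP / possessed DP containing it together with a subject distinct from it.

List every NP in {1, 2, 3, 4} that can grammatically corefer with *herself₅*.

{3, 4}

*herself* is an anaphor, so Principle A applies: it must be bound in its binding domain.
Binding domain of *herself₅*: the embedded TP, whose subject is Greta₃.
*Ingrid₁* c-commands the anaphor but is outside its binding domain → cannot satisfy Principle A.
*Yuki₂* c-commands the anaphor but is outside its binding domain → cannot satisfy Principle A.
*Greta₃* c-commands the anaphor within its binding domain → licit binder.
*Elena₄* c-commands the anaphor within its binding domain → licit binder.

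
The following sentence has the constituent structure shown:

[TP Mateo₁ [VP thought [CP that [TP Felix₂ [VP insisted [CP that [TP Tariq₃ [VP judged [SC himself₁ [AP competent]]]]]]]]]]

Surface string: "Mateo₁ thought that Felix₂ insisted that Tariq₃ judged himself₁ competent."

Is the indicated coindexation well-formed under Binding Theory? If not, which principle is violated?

The two coindexed NPs are *Mateo₁* and *himself₁*.
*himself₁* is an anaphor. Principle A requires it to be bound within its binding domain — the embedded TP, whose subject is Tariq₃.
Within that domain it is c-commanded by *Tariq₃*, which does not share its index.
*Mateo₁* does c-command the anaphor, but from outside its binding domain.
The anaphor is unbound in its domain → Principle A violation.

Principle A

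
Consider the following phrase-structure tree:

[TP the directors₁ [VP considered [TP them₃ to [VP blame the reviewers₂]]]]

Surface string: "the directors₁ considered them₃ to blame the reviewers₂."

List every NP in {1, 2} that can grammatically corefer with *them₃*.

none

*them* is a pronoun, so Principle B applies: it must be free in its binding domain.
Binding domain of *them₃*: the matrix TP, whose subject is the directors₁.
*the directors₁* c-commands the pronoun within its binding domain → coindexation would violate Principle B.
*the reviewers₂*: the pronoun c-commands this R-expression → coindexation would violate Principle C on *the reviewers₂*.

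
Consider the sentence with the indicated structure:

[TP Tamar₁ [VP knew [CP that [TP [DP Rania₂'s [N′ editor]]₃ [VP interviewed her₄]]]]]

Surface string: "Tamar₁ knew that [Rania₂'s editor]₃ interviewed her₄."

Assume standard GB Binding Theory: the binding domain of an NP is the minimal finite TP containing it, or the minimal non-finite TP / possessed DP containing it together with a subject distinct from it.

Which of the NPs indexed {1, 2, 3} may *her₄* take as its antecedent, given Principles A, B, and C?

{1, 2}

*her* is a pronoun, so Principle B applies: it must be free in its binding domain.
Binding domain of *her₄*: the embedded TP, whose subject is [Rania₂'s editor]₃.
*Tamar₁* c-commands the pronoun but from outside its binding domain, and is not c-commanded by it → coindexation permitted.
*Rania₂* and the pronoun do not c-command one another → neither Principle B nor Principle C is at stake; coindexation permitted.
*[Rania₂'s editor]₃* c-commands the pronoun within its binding domain → coindexation would violate Principle B.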